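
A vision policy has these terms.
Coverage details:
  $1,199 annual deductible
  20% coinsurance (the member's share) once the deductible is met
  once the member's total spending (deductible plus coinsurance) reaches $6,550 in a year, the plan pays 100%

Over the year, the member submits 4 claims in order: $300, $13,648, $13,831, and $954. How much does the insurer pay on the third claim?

Bill 1, $300: all of it applies to the deductible. Member owes $300 (running OOP $300). Insurer: $300 − $300 = $0.
Bill 2, $13,648: deductible takes $899, $12,749 remains; member's 20% is $2,549.80. Member owes $3,448.80 (running OOP $3,748.80). Plan pays $13,648 − $3,448.80 = $10,199.20.
Bill 3, $13,831: deductible already satisfied, so member's share is 20% × $13,831 = $2,766.20. Member owes $2,766.20 (running OOP $6,515). Plan pays $13,831 − $2,766.20 = $11,064.80.

$11,064.80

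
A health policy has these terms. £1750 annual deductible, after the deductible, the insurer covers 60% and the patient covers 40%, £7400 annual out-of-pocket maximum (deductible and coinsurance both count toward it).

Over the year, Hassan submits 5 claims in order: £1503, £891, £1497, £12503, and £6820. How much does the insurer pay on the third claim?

Claim 1 (£1503): all of it applies to the deductible. Patient owes £1503 (running OOP £1503). Plan pays £1503 − £1503 = £0.
Claim 2 (£891): £247 finishes the deductible; £644 goes to coinsurance; 40% of £644 = £257.60. Patient pays £504.60; OOP now £2007.60. Plan pays £891 − £504.60 = £386.40.
Claim 3 (£1497): deductible already satisfied, so patient's share is 40% × £1497 = £598.80. Cost to patient: £598.80. OOP to date £2606.40. Insurer: £1497 − £598.80 = £898.20.

£898.20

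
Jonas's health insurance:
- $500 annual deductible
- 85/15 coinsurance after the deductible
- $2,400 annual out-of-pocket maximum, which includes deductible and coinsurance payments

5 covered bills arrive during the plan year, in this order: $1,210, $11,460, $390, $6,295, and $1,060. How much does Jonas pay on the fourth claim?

$16

#1 ($1,210): deductible takes $500, $710 remains; 15% of $710 = $106.50. Patient owes $606.50 (running OOP $606.50).
#2 ($11,460): 15% coinsurance on $11,460 = $1,719. Patient pays $1,719; OOP now $2,325.50.
#3 ($390): deductible already satisfied, so patient's share is 15% × $390 = $58.50. Patient pays $58.50; OOP now $2,384.
#4 ($6,295): 15% coinsurance on $6,295 = $944.25. OOP would hit $3,328.25 > $2,400, so the cap limits the patient to $2,400 − $2,384 = $16.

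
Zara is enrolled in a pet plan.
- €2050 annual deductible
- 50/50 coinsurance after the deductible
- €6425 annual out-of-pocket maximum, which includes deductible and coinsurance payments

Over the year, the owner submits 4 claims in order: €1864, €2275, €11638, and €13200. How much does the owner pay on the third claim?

#1 (€1864): fully absorbed by the deductible. Cost to owner: €1864. OOP to date €1864.
#2 (€2275): deductible takes €186, €2089 remains; coinsurance €2089 × 50% = €1044.50. Cost to owner: €1230.50. OOP to date €3094.50.
#3 (€11638): deductible met; 50% of €11638 = €5819. OOP would hit €8913.50 > €6425, so the cap limits the owner to €6425 − €3094.50 = €3330.50.

€3330.50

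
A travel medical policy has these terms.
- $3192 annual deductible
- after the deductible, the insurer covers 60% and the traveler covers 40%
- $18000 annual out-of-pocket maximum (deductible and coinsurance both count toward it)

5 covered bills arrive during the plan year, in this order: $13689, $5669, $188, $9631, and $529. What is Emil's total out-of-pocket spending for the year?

$13797.60

Bill 1, $13689: $3192 finishes the deductible; $10497 goes to coinsurance; traveler's 40% is $4198.80. Cost to traveler: $7390.80. OOP to date $7390.80.
Bill 2, $5669: deductible already satisfied, so traveler's share is 40% × $5669 = $2267.60. Traveler pays $2267.60; OOP now $9658.40.
Bill 3, $188: deductible met; 40% of $188 = $75.20. Traveler pays $75.20; OOP now $9733.60.
Bill 4, $9631: deductible met; 40% of $9631 = $3852.40. Cost to traveler: $3852.40. OOP to date $13586.
Bill 5, $529: deductible met; 40% of $529 = $211.60. Cost to traveler: $211.60. OOP to date $13797.60.
Total paid by the traveler: $7390.80 + $2267.60 + $75.20 + $3852.40 + $211.60 = $13797.60.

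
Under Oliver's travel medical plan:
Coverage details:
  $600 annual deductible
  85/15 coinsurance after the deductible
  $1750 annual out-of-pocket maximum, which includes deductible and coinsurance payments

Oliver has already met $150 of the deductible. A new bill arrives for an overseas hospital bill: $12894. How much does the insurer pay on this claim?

$11294

$150 of the $600 deductible is already met, leaving $450.
After the $450 deductible portion, $12894 − $450 = $12444 is subject to coinsurance.
Coinsurance: $12444 × 15% = $1866.60.
Traveler responsibility before any cap: $450 + $1866.60 = $2316.60.
Year-to-date out-of-pocket would reach $150 + $2316.60 = $2466.60, above the $1750 maximum, so the traveler pays only $1750 − $150 = $1600.
The insurer covers the remainder: $12894 − $1600 = $11294.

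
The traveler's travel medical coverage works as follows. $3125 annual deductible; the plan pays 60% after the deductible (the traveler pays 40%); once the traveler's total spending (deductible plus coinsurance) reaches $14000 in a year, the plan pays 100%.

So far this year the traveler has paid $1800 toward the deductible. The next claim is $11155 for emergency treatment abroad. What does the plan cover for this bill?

Remaining deductible: $3125 − $1800 = $1325.
That leaves $11155 − $1325 = $9830 for coinsurance.
Traveler's 40% share of $9830 is $3932.
So the traveler owes $1325 + $3932 = $5257 before any cap.
Total out-of-pocket so far would be $1800 + $5257 = $7057, below the $14000 cap — no reduction.
The insurer covers the remainder: $11155 − $5257 = $5898.

$5898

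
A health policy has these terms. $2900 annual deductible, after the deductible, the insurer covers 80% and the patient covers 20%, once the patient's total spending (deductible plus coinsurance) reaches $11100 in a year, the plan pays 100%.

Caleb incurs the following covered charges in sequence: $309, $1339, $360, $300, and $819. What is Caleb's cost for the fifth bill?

$637.40

Claim 1 ($309): fully absorbed by the deductible. Patient owes $309 (running OOP $309).
Claim 2 ($1339): all of it applies to the deductible. Patient pays $1339; OOP now $1648.
Claim 3 ($360): fully absorbed by the deductible. Patient pays $360; OOP now $2008.
Claim 4 ($300): all of it applies to the deductible. Patient owes $300 (running OOP $2308).
Claim 5 ($819): $592 to deductible, leaving $227; coinsurance $227 × 20% = $45.40. Patient owes $637.40 (running OOP $2945.40).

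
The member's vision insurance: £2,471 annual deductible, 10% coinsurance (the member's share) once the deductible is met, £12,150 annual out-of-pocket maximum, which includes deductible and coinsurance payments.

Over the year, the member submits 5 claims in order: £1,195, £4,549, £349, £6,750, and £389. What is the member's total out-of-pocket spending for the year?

Bill 1, £1,195: fully absorbed by the deductible. Member owes £1,195 (running OOP £1,195).
Bill 2, £4,549: deductible takes £1,276, £3,273 remains; coinsurance £3,273 × 10% = £327.30. Cost to member: £1,603.30. OOP to date £2,798.30.
Bill 3, £349: 10% coinsurance on £349 = £34.90. Cost to member: £34.90. OOP to date £2,833.20.
Bill 4, £6,750: deductible met; 10% of £6,750 = £675. Member owes £675 (running OOP £3,508.20).
Bill 5, £389: 10% coinsurance on £389 = £38.90. Member pays £38.90; OOP now £3,547.10.
Summing the member's payments: £1,195 + £1,603.30 + £34.90 + £675 + £38.90 = £3,547.10.

£3,547.10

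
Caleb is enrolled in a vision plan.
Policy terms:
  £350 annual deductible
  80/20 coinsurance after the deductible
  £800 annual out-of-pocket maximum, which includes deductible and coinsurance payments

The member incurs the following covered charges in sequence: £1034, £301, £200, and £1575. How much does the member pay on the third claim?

#1 (£1034): £350 finishes the deductible; £684 goes to coinsurance; member's 20% is £136.80. Member owes £486.80 (running OOP £486.80).
#2 (£301): deductible met; 20% of £301 = £60.20. Member owes £60.20 (running OOP £547).
#3 (£200): 20% coinsurance on £200 = £40. Member owes £40 (running OOP £587).

£40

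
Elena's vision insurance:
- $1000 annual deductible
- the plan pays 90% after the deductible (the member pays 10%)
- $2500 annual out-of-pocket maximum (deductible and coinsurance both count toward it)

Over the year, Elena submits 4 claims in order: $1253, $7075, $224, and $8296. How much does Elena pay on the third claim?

Claim 1 ($1253): $1000 to deductible, leaving $253; member's 10% is $25.30. Member pays $1025.30; OOP now $1025.30.
Claim 2 ($7075): 10% coinsurance on $7075 = $707.50. Member owes $707.50 (running OOP $1732.80).
Claim 3 ($224): 10% coinsurance on $224 = $22.40. Member owes $22.40 (running OOP $1755.20).

$22.40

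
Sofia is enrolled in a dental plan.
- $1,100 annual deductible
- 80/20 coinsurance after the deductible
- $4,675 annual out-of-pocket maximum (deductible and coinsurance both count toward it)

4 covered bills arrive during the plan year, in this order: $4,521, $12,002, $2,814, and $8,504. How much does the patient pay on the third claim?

Bill 1, $4,521: $1,100 finishes the deductible; $3,421 goes to coinsurance; coinsurance $3,421 × 20% = $684.20. Cost to patient: $1,784.20. OOP to date $1,784.20.
Bill 2, $12,002: deductible met; 20% of $12,002 = $2,400.40. Cost to patient: $2,400.40. OOP to date $4,184.60.
Bill 3, $2,814: 20% coinsurance on $2,814 = $562.80. OOP would hit $4,747.40 > $4,675, so the cap limits the patient to $4,675 − $4,184.60 = $490.40.

$490.40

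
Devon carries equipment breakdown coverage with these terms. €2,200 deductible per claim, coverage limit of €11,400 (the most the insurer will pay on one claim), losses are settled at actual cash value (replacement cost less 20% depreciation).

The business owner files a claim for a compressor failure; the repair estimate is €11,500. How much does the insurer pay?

Actual cash value after 20% depreciation: €11,500 × 80% = €9,200.
Subtract the deductible: €9,200 − €2,200 = €7,000.
€7,000 ≤ €11,400, so the limit doesn't bind; insurer pays €7,000.

€7,000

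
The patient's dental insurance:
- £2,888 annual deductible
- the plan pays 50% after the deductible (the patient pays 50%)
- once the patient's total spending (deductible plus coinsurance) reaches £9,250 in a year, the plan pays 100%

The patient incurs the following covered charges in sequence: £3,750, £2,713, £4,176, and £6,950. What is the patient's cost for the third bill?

£2,088

#1 (£3,750): deductible takes £2,888, £862 remains; patient's 50% is £431. Patient owes £3,319 (running OOP £3,319).
#2 (£2,713): deductible already satisfied, so patient's share is 50% × £2,713 = £1,356.50. Cost to patient: £1,356.50. OOP to date £4,675.50.
#3 (£4,176): 50% coinsurance on £4,176 = £2,088. Cost to patient: £2,088. OOP to date £6,763.50.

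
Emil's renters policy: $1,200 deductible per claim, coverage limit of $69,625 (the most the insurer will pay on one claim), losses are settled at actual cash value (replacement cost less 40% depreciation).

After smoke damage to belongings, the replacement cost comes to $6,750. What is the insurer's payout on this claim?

$2,850

At 40% depreciation, ACV = $6,750 − $2,700 = $4,050.
Subtract the deductible: $4,050 − $1,200 = $2,850.
$2,850 is within the $69,625 limit, so the insurer pays $2,850.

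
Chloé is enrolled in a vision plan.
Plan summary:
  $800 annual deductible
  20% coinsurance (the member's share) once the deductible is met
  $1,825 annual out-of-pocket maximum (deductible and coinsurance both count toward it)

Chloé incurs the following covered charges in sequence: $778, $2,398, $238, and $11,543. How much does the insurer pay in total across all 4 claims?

Bill 1, $778: fully absorbed by the deductible. Member owes $778 (running OOP $778). Insurer: $778 − $778 = $0.
Bill 2, $2,398: $22 to deductible, leaving $2,376; member's 20% is $475.20. Cost to member: $497.20. OOP to date $1,275.20. Plan pays $2,398 − $497.20 = $1,900.80.
Bill 3, $238: deductible met; 20% of $238 = $47.60. Member owes $47.60 (running OOP $1,322.80). Plan pays $238 − $47.60 = $190.40.
Bill 4, $11,543: deductible met; 20% of $11,543 = $2,308.60. Adding that to $1,322.80 gives $3,631.40, past the $1,825 cap; member pays only $1,825 − $1,322.80 = $502.20. Insurer: $11,543 − $502.20 = $11,040.80.
Insurer total = bills − member's total = $14,957 − $1,825 = $13,132.

$13,132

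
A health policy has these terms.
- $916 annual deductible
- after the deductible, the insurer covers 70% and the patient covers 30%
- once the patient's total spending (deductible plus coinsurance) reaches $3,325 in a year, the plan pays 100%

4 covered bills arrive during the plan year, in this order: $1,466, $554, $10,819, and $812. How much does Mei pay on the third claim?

$2,077.80

Claim 1 ($1,466): deductible takes $916, $550 remains; 30% of $550 = $165. Cost to patient: $1,081. OOP to date $1,081.
Claim 2 ($554): deductible already satisfied, so patient's share is 30% × $554 = $166.20. Patient pays $166.20; OOP now $1,247.20.
Claim 3 ($10,819): 30% coinsurance on $10,819 = $3,245.70. OOP would hit $4,492.90 > $3,325, so the cap limits the patient to $3,325 − $1,247.20 = $2,077.80.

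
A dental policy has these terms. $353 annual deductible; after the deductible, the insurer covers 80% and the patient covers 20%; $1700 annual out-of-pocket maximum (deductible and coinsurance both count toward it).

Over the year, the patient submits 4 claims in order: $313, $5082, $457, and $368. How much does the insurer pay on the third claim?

$365.60

#1 ($313): all of it applies to the deductible. Patient pays $313; OOP now $313. Plan pays $313 − $313 = $0.
#2 ($5082): $40 to deductible, leaving $5042; coinsurance $5042 × 20% = $1008.40. Patient owes $1048.40 (running OOP $1361.40). Insurer: $5082 − $1048.40 = $4033.60.
#3 ($457): 20% coinsurance on $457 = $91.40. Patient pays $91.40; OOP now $1452.80. Plan pays $457 − $91.40 = $365.60.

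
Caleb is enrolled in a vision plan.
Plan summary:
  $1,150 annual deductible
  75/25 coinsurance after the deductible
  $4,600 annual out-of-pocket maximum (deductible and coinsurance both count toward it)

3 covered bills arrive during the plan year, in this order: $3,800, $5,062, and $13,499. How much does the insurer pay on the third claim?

Claim 1 ($3,800): $1,150 finishes the deductible; $2,650 goes to coinsurance; coinsurance $2,650 × 25% = $662.50. Cost to member: $1,812.50. OOP to date $1,812.50. Plan pays $3,800 − $1,812.50 = $1,987.50.
Claim 2 ($5,062): deductible already satisfied, so member's share is 25% × $5,062 = $1,265.50. Member pays $1,265.50; OOP now $3,078. Plan pays $5,062 − $1,265.50 = $3,796.50.
Claim 3 ($13,499): deductible met; 25% of $13,499 = $3,374.75. Adding that to $3,078 gives $6,452.75, past the $4,600 cap; member pays only $4,600 − $3,078 = $1,522. Plan pays $13,499 − $1,522 = $11,977.

$11,977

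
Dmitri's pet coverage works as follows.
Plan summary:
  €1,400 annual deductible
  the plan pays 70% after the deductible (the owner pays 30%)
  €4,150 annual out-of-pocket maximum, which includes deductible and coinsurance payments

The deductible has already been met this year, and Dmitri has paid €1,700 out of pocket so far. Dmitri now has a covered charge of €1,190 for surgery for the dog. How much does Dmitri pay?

With the deductible met, the entire €1,190 is subject to coinsurance.
30% of €1,190 = €357 falls to the owner.
Total out-of-pocket so far would be €1,700 + €357 = €2,057, below the €4,150 cap — no reduction.

€357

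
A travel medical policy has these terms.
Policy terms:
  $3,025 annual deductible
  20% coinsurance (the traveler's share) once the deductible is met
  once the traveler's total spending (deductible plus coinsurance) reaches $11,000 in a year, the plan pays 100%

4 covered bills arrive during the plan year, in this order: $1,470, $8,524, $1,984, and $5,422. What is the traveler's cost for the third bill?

$396.80

Claim 1 ($1,470): fully absorbed by the deductible. Traveler owes $1,470 (running OOP $1,470).
Claim 2 ($8,524): $1,555 finishes the deductible; $6,969 goes to coinsurance; 20% of $6,969 = $1,393.80. Traveler owes $2,948.80 (running OOP $4,418.80).
Claim 3 ($1,984): 20% coinsurance on $1,984 = $396.80. Traveler owes $396.80 (running OOP $4,815.60).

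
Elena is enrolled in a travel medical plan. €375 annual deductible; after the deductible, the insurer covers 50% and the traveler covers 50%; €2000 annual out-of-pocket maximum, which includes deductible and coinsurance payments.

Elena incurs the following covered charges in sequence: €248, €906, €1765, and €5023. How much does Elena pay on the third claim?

€882.50

Claim 1 — €248: all of it applies to the deductible. Cost to traveler: €248. OOP to date €248.
Claim 2 — €906: deductible takes €127, €779 remains; coinsurance €779 × 50% = €389.50. Traveler owes €516.50 (running OOP €764.50).
Claim 3 — €1765: deductible already satisfied, so traveler's share is 50% × €1765 = €882.50. Traveler pays €882.50; OOP now €1647.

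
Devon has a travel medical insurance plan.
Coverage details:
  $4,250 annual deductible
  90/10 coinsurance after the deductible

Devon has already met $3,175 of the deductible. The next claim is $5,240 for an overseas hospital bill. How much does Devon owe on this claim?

$1,491.50

Deductible still to meet: $4,250 − $3,175 = $1,075.
That leaves $5,240 − $1,075 = $4,165 for coinsurance.
Coinsurance: $4,165 × 10% = $416.50.
That puts the traveler's cost at $1,075 + $416.50 = $1,491.50.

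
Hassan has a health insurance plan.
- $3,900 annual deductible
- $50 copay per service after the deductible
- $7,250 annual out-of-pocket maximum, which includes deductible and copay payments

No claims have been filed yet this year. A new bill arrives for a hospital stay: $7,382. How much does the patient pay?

Deductible not yet touched, so the first $3,900 of the bill goes to the deductible.
After the $3,900 deductible portion, $7,382 − $3,900 = $3,482 is subject to the copay.
Copay on this service: $50.
Patient responsibility before any cap: $3,900 + $50 = $3,950.
Cumulative spending $0 + $3,950 = $3,950 stays under the $7,250 maximum.

$3,950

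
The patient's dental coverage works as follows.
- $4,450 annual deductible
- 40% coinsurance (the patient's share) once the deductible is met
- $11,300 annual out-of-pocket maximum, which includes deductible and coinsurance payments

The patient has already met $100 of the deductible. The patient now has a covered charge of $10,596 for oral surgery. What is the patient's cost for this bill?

$6,848.40

$100 of the $4,450 deductible is already met, leaving $4,350.
The remaining $6,246 (= $10,596 − $4,350) moves to coinsurance.
Coinsurance: $6,246 × 40% = $2,498.40.
Patient responsibility before any cap: $4,350 + $2,498.40 = $6,848.40.
Total out-of-pocket so far would be $100 + $6,848.40 = $6,948.40, below the $11,300 cap — no reduction.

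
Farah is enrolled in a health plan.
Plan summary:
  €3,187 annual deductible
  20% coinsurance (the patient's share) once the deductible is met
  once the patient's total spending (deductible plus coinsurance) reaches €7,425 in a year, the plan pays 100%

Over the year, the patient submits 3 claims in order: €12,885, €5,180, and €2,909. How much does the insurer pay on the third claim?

Claim 1 — €12,885: deductible takes €3,187, €9,698 remains; 20% of €9,698 = €1,939.60. Patient pays €5,126.60; OOP now €5,126.60. Plan pays €12,885 − €5,126.60 = €7,758.40.
Claim 2 — €5,180: deductible met; 20% of €5,180 = €1,036. Cost to patient: €1,036. OOP to date €6,162.60. Insurer: €5,180 − €1,036 = €4,144.
Claim 3 — €2,909: deductible already satisfied, so patient's share is 20% × €2,909 = €581.80. Patient owes €581.80 (running OOP €6,744.40). Plan pays €2,909 − €581.80 = €2,327.20.

€2,327.20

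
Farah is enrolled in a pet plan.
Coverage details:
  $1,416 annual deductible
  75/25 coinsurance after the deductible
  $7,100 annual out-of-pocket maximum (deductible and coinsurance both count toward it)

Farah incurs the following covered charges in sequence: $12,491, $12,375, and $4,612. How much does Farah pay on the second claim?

$2,915.25

Claim 1 ($12,491): $1,416 to deductible, leaving $11,075; owner's 25% is $2,768.75. Cost to owner: $4,184.75. OOP to date $4,184.75.
Claim 2 ($12,375): 25% coinsurance on $12,375 = $3,093.75. OOP would hit $7,278.50 > $7,100, so the cap limits the owner to $7,100 − $4,184.75 = $2,915.25.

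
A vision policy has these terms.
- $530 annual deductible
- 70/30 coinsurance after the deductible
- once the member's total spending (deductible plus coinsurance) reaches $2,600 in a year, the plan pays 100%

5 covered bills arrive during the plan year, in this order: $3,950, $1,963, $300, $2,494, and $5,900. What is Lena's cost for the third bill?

$90

Claim 1 — $3,950: $530 to deductible, leaving $3,420; coinsurance $3,420 × 30% = $1,026. Member pays $1,556; OOP now $1,556.
Claim 2 — $1,963: deductible already satisfied, so member's share is 30% × $1,963 = $588.90. Member pays $588.90; OOP now $2,144.90.
Claim 3 — $300: deductible already satisfied, so member's share is 30% × $300 = $90. Cost to member: $90. OOP to date $2,234.90.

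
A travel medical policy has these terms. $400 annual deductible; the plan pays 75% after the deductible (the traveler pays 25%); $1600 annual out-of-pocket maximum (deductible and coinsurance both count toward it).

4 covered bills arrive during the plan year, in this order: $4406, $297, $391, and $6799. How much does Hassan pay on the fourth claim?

Claim 1 — $4406: $400 finishes the deductible; $4006 goes to coinsurance; traveler's 25% is $1001.50. Traveler pays $1401.50; OOP now $1401.50.
Claim 2 — $297: 25% coinsurance on $297 = $74.25. Traveler pays $74.25; OOP now $1475.75.
Claim 3 — $391: 25% coinsurance on $391 = $97.75. Cost to traveler: $97.75. OOP to date $1573.50.
Claim 4 — $6799: 25% coinsurance on $6799 = $1699.75. Adding that to $1573.50 gives $3273.25, past the $1600 cap; traveler pays only $1600 − $1573.50 = $26.50.

$26.50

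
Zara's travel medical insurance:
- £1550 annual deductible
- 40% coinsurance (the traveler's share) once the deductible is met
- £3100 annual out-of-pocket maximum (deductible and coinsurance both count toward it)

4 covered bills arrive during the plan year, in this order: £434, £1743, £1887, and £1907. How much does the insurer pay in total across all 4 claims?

Bill 1, £434: fully absorbed by the deductible. Traveler pays £434; OOP now £434. Plan pays £434 − £434 = £0.
Bill 2, £1743: deductible takes £1116, £627 remains; 40% of £627 = £250.80. Cost to traveler: £1366.80. OOP to date £1800.80. Plan pays £1743 − £1366.80 = £376.20.
Bill 3, £1887: deductible met; 40% of £1887 = £754.80. Cost to traveler: £754.80. OOP to date £2555.60. Plan pays £1887 − £754.80 = £1132.20.
Bill 4, £1907: deductible met; 40% of £1907 = £762.80. OOP would hit £3318.40 > £3100, so the cap limits the traveler to £3100 − £2555.60 = £544.40. Plan pays £1907 − £544.40 = £1362.60.
Insurer total: £0 + £376.20 + £1132.20 + £1362.60 = £2871.

£2871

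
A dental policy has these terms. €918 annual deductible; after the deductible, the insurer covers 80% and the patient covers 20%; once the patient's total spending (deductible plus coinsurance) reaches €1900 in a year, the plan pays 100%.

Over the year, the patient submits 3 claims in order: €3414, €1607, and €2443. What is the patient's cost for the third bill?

#1 (€3414): €918 to deductible, leaving €2496; coinsurance €2496 × 20% = €499.20. Patient pays €1417.20; OOP now €1417.20.
#2 (€1607): 20% coinsurance on €1607 = €321.40. Patient owes €321.40 (running OOP €1738.60).
#3 (€2443): deductible met; 20% of €2443 = €488.60. OOP would hit €2227.20 > €1900, so the cap limits the patient to €1900 − €1738.60 = €161.40.

€161.40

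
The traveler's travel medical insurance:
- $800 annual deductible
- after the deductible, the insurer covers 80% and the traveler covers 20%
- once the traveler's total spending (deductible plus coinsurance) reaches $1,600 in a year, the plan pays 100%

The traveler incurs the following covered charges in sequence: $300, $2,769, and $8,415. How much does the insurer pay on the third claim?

$8,068.80

#1 ($300): entire amount goes to the deductible. Traveler owes $300 (running OOP $300). Plan pays $300 − $300 = $0.
#2 ($2,769): $500 to deductible, leaving $2,269; 20% of $2,269 = $453.80. Traveler pays $953.80; OOP now $1,253.80. Plan pays $2,769 − $953.80 = $1,815.20.
#3 ($8,415): deductible met; 20% of $8,415 = $1,683. Adding that to $1,253.80 gives $2,936.80, past the $1,600 cap; traveler pays only $1,600 − $1,253.80 = $346.20. Plan pays $8,415 − $346.20 = $8,068.80.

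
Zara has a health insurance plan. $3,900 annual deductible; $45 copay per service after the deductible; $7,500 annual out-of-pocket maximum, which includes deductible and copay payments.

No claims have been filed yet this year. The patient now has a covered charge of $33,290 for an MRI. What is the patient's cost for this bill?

$3,945

Nothing has been paid toward the $3,900 deductible, so the first $3,900 of this charge is applied there.
The remaining $29,390 (= $33,290 − $3,900) moves to the copay.
Copay on this service: $45.
Patient responsibility before any cap: $3,900 + $45 = $3,945.
Cumulative spending $0 + $3,945 = $3,945 stays under the $7,500 maximum.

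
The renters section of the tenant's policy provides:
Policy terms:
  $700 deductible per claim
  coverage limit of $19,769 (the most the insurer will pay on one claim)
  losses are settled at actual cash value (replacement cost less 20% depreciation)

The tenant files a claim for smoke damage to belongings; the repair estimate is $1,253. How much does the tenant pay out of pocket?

$950.60

Actual cash value after 20% depreciation: $1,253 × 80% = $1,002.40.
Less the $700 deductible: $1,002.40 − $700 = $302.40.
$302.40 is within the $19,769 limit, so the insurer pays $302.40.
Tenant's share is the uncovered remainder: $1,253 − $302.40 = $950.60.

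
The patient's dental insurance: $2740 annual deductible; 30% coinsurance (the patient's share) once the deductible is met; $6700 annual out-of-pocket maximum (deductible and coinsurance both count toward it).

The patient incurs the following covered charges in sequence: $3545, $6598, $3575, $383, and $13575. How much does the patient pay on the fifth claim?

$551.70

Claim 1 ($3545): $2740 to deductible, leaving $805; coinsurance $805 × 30% = $241.50. Patient owes $2981.50 (running OOP $2981.50).
Claim 2 ($6598): 30% coinsurance on $6598 = $1979.40. Patient pays $1979.40; OOP now $4960.90.
Claim 3 ($3575): 30% coinsurance on $3575 = $1072.50. Patient pays $1072.50; OOP now $6033.40.
Claim 4 ($383): deductible already satisfied, so patient's share is 30% × $383 = $114.90. Patient pays $114.90; OOP now $6148.30.
Claim 5 ($13575): deductible met; 30% of $13575 = $4072.50. That would push OOP to $10220.80, over the $6700 cap, so patient pays $6700 − $6148.30 = $551.70.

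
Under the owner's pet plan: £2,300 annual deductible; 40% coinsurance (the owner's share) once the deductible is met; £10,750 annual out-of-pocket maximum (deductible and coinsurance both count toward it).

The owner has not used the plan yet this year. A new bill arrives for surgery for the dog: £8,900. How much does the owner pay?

£4,940

The full £2,300 deductible is still open; £2,300 of this bill applies to it.
That leaves £8,900 − £2,300 = £6,600 for coinsurance.
Owner's 40% share of £6,600 is £2,640.
That puts the owner's cost at £2,300 + £2,640 = £4,940 before any cap.
Year-to-date out-of-pocket becomes £0 + £4,940 = £4,940, still under the £10,750 maximum, so no cap applies.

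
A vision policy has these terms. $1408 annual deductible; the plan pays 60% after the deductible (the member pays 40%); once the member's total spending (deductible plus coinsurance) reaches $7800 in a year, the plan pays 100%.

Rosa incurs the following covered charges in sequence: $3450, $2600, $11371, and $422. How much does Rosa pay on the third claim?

$4535.20

Claim 1 — $3450: $1408 finishes the deductible; $2042 goes to coinsurance; coinsurance $2042 × 40% = $816.80. Member pays $2224.80; OOP now $2224.80.
Claim 2 — $2600: deductible met; 40% of $2600 = $1040. Cost to member: $1040. OOP to date $3264.80.
Claim 3 — $11371: deductible met; 40% of $11371 = $4548.40. That would push OOP to $7813.20, over the $7800 cap, so member pays $7800 − $3264.80 = $4535.20.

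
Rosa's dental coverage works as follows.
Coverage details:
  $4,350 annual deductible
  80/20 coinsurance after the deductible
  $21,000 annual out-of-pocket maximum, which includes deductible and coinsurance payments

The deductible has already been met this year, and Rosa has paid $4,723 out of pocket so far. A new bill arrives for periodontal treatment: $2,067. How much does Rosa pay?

The deductible is already satisfied, so the full bill goes to coinsurance.
20% of $2,067 = $413.40 falls to the patient.
Total out-of-pocket so far would be $4,723 + $413.40 = $5,136.40, below the $21,000 cap — no reduction.

$413.40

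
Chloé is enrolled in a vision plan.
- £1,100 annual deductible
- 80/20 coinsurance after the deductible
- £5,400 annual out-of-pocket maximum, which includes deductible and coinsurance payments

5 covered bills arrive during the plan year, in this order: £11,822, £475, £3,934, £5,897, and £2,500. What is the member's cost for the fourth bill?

£1,179.40

Claim 1 — £11,822: £1,100 to deductible, leaving £10,722; 20% of £10,722 = £2,144.40. Member pays £3,244.40; OOP now £3,244.40.
Claim 2 — £475: deductible already satisfied, so member's share is 20% × £475 = £95. Member pays £95; OOP now £3,339.40.
Claim 3 — £3,934: deductible met; 20% of £3,934 = £786.80. Member pays £786.80; OOP now £4,126.20.
Claim 4 — £5,897: 20% coinsurance on £5,897 = £1,179.40. Member pays £1,179.40; OOP now £5,305.60.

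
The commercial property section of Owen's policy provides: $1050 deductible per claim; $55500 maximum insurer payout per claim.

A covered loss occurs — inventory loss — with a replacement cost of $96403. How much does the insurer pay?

Subtract the deductible: $96403 − $1050 = $95353.
$95353 exceeds the $55500 limit, so the insurer pays the limit: $55500.

$55500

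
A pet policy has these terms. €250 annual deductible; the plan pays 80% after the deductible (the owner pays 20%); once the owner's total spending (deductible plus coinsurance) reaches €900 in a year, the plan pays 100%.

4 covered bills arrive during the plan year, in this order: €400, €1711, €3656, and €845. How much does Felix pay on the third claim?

Claim 1 — €400: €250 to deductible, leaving €150; 20% of €150 = €30. Cost to owner: €280. OOP to date €280.
Claim 2 — €1711: deductible met; 20% of €1711 = €342.20. Owner pays €342.20; OOP now €622.20.
Claim 3 — €3656: deductible met; 20% of €3656 = €731.20. That would push OOP to €1353.40, over the €900 cap, so owner pays €900 − €622.20 = €277.80.

€277.80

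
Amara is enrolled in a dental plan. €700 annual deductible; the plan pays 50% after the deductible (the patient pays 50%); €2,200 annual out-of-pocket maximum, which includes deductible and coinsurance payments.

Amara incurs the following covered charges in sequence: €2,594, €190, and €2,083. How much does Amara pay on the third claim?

Claim 1 (€2,594): €700 to deductible, leaving €1,894; 50% of €1,894 = €947. Patient pays €1,647; OOP now €1,647.
Claim 2 (€190): 50% coinsurance on €190 = €95. Patient owes €95 (running OOP €1,742).
Claim 3 (€2,083): 50% coinsurance on €2,083 = €1,041.50. OOP would hit €2,783.50 > €2,200, so the cap limits the patient to €2,200 − €1,742 = €458.

€458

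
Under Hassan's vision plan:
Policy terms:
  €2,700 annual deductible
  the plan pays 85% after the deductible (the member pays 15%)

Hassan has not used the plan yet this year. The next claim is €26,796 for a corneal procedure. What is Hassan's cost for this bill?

€6,314.40

Nothing has been paid toward the €2,700 deductible, so the first €2,700 of this charge is applied there.
The remaining €24,096 (= €26,796 − €2,700) moves to coinsurance.
Member's 15% share of €24,096 is €3,614.40.
Member responsibility: €2,700 + €3,614.40 = €6,314.40.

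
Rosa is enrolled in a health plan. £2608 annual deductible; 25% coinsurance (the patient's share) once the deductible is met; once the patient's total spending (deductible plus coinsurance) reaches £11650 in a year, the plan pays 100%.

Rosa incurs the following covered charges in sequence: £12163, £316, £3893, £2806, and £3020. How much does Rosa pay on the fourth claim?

£701.50

Bill 1, £12163: £2608 to deductible, leaving £9555; coinsurance £9555 × 25% = £2388.75. Cost to patient: £4996.75. OOP to date £4996.75.
Bill 2, £316: deductible already satisfied, so patient's share is 25% × £316 = £79. Patient owes £79 (running OOP £5075.75).
Bill 3, £3893: deductible already satisfied, so patient's share is 25% × £3893 = £973.25. Patient pays £973.25; OOP now £6049.
Bill 4, £2806: deductible already satisfied, so patient's share is 25% × £2806 = £701.50. Cost to patient: £701.50. OOP to date £6750.50.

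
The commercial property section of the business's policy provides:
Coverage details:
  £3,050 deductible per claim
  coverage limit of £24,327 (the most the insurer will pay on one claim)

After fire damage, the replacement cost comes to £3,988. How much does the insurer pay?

£938

After the deductible, £3,988 − £3,050 = £938 remains.
£938 ≤ £24,327, so the limit doesn't bind; insurer pays £938.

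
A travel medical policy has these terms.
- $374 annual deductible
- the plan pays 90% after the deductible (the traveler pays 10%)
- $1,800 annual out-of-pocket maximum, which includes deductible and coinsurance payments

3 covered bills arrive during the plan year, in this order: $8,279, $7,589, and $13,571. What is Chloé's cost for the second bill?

$635.50

Claim 1 — $8,279: $374 finishes the deductible; $7,905 goes to coinsurance; coinsurance $7,905 × 10% = $790.50. Cost to traveler: $1,164.50. OOP to date $1,164.50.
Claim 2 — $7,589: 10% coinsurance on $7,589 = $758.90. Adding that to $1,164.50 gives $1,923.40, past the $1,800 cap; traveler pays only $1,800 − $1,164.50 = $635.50.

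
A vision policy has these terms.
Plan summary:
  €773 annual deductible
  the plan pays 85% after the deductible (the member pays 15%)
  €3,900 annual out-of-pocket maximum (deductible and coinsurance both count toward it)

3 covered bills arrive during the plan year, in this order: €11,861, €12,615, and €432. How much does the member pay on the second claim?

€1,463.80

#1 (€11,861): deductible takes €773, €11,088 remains; coinsurance €11,088 × 15% = €1,663.20. Member pays €2,436.20; OOP now €2,436.20.
#2 (€12,615): deductible met; 15% of €12,615 = €1,892.25. That would push OOP to €4,328.45, over the €3,900 cap, so member pays €3,900 − €2,436.20 = €1,463.80.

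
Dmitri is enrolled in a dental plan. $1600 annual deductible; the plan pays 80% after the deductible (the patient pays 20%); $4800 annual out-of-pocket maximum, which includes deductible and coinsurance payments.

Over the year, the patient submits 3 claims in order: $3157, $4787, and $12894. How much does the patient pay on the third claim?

$1931.20

Claim 1 — $3157: $1600 to deductible, leaving $1557; 20% of $1557 = $311.40. Patient pays $1911.40; OOP now $1911.40.
Claim 2 — $4787: deductible met; 20% of $4787 = $957.40. Patient owes $957.40 (running OOP $2868.80).
Claim 3 — $12894: deductible met; 20% of $12894 = $2578.80. Adding that to $2868.80 gives $5447.60, past the $4800 cap; patient pays only $4800 − $2868.80 = $1931.20.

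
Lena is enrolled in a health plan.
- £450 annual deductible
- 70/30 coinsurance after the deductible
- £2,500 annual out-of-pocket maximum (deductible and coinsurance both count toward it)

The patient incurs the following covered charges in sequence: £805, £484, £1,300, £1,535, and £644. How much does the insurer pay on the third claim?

£910

Bill 1, £805: deductible takes £450, £355 remains; coinsurance £355 × 30% = £106.50. Patient pays £556.50; OOP now £556.50. Plan pays £805 − £556.50 = £248.50.
Bill 2, £484: deductible already satisfied, so patient's share is 30% × £484 = £145.20. Patient pays £145.20; OOP now £701.70. Insurer: £484 − £145.20 = £338.80.
Bill 3, £1,300: deductible met; 30% of £1,300 = £390. Patient owes £390 (running OOP £1,091.70). Insurer: £1,300 − £390 = £910.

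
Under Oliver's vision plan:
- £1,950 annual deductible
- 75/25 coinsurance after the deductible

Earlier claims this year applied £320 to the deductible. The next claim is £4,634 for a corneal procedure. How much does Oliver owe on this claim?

£2,381

Remaining deductible: £1,950 − £320 = £1,630.
After the £1,630 deductible portion, £4,634 − £1,630 = £3,004 is subject to coinsurance.
Member's 25% share of £3,004 is £751.
Member responsibility: £1,630 + £751 = £2,381.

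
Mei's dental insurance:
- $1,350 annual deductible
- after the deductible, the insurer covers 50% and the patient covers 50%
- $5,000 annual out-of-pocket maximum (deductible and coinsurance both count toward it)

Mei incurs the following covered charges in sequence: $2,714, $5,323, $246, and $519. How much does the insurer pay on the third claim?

Claim 1 ($2,714): $1,350 to deductible, leaving $1,364; coinsurance $1,364 × 50% = $682. Patient owes $2,032 (running OOP $2,032). Plan pays $2,714 − $2,032 = $682.
Claim 2 ($5,323): deductible met; 50% of $5,323 = $2,661.50. Patient owes $2,661.50 (running OOP $4,693.50). Plan pays $5,323 − $2,661.50 = $2,661.50.
Claim 3 ($246): 50% coinsurance on $246 = $123. Patient owes $123 (running OOP $4,816.50). Insurer: $246 − $123 = $123.

$123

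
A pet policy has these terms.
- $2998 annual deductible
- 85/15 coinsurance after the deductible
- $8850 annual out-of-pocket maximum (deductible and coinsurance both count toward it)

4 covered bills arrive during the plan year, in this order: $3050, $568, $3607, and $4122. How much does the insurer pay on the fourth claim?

Bill 1, $3050: $2998 finishes the deductible; $52 goes to coinsurance; coinsurance $52 × 15% = $7.80. Owner pays $3005.80; OOP now $3005.80. Insurer: $3050 − $3005.80 = $44.20.
Bill 2, $568: deductible already satisfied, so owner's share is 15% × $568 = $85.20. Cost to owner: $85.20. OOP to date $3091. Plan pays $568 − $85.20 = $482.80.
Bill 3, $3607: 15% coinsurance on $3607 = $541.05. Owner pays $541.05; OOP now $3632.05. Insurer: $3607 − $541.05 = $3065.95.
Bill 4, $4122: 15% coinsurance on $4122 = $618.30. Cost to owner: $618.30. OOP to date $4250.35. Plan pays $4122 − $618.30 = $3503.70.

$3503.70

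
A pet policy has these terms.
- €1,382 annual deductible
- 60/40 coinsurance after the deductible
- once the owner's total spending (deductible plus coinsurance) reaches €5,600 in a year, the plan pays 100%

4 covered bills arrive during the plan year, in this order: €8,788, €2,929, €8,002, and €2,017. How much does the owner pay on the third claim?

Claim 1 — €8,788: deductible takes €1,382, €7,406 remains; owner's 40% is €2,962.40. Owner owes €4,344.40 (running OOP €4,344.40).
Claim 2 — €2,929: deductible already satisfied, so owner's share is 40% × €2,929 = €1,171.60. Owner owes €1,171.60 (running OOP €5,516).
Claim 3 — €8,002: 40% coinsurance on €8,002 = €3,200.80. OOP would hit €8,716.80 > €5,600, so the cap limits the owner to €5,600 − €5,516 = €84.

€84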